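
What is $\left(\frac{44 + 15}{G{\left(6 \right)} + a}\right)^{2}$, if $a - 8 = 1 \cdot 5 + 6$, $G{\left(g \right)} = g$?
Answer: $\frac{3481}{625} \approx 5.5696$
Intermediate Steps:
$a = 19$ ($a = 8 + \left(1 \cdot 5 + 6\right) = 8 + \left(5 + 6\right) = 8 + 11 = 19$)
$\left(\frac{44 + 15}{G{\left(6 \right)} + a}\right)^{2} = \left(\frac{44 + 15}{6 + 19}\right)^{2} = \left(\frac{59}{25}\right)^{2} = \frac{3481}{625}$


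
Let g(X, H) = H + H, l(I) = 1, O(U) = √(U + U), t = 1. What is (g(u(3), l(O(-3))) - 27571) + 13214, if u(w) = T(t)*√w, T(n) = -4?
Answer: -14355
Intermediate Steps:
O(U) = √2*√U (O(U) = √(2*U) = √2*√U)
u(w) = -4*√w
g(X, H) = 2*H
(g(u(3), l(O(-3))) - 27571) + 13214 = (2*1 - 27571) + 13214 = (2 - 27571) + 13214 = -27569 + 13214 = -14355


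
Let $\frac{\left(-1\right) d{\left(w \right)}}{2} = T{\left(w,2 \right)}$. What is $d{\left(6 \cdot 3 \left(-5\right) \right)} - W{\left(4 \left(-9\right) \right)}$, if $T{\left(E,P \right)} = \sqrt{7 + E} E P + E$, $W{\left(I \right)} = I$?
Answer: $216 + 360 i \sqrt{83} \approx 216.0 + 3279.8 i$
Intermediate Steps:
$T{\left(E,P \right)} = E + E P \sqrt{7 + E}$ ($T{\left(E,P \right)} = E \sqrt{7 + E} P + E = E P \sqrt{7 + E} + E = E + E P \sqrt{7 + E}$)
$d{\left(w \right)} = - 2 w \left(1 + 2 \sqrt{7 + w}\right)$
$d{\left(6 \cdot 3 \left(-5\right) \right)} - W{\left(4 \left(-9\right) \right)} = - 2 \cdot 6 \cdot 3 \left(-5\right) \left(1 + 2 \sqrt{7 + 6 \cdot 3 \left(-5\right)}\right) - 4 \left(-9\right) = - 2 \cdot 18 \left(-5\right) \left(1 + 2 \sqrt{7 + 18 \left(-5\right)}\right) - -36 = \left(-2\right) \left(-90\right) \left(1 + 2 \sqrt{7 - 90}\right) + 36 = \left(-2\right) \left(-90\right) \left(1 + 2 \sqrt{-83}\right) + 36 = \left(-2\right) \left(-90\right) \left(1 + 2 i \sqrt{83}\right) + 36 = \left(180 + 360 i \sqrt{83}\right) + 36 = 216 + 360 i \sqrt{83}$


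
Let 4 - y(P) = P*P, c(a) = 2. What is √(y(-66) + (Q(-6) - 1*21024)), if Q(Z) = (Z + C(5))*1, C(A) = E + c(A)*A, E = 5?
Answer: I*√25367 ≈ 159.27*I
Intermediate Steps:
y(P) = 4 - P² (y(P) = 4 - P*P = 4 - P²)
C(A) = 5 + 2*A
Q(Z) = 15 + Z (Q(Z) = (Z + (5 + 2*5))*1 = (Z + (5 + 10))*1 = (Z + 15)*1 = (15 + Z)*1 = 15 + Z)
√(y(-66) + (Q(-6) - 1*21024)) = √((4 - 1*(-66)²) + ((15 - 6) - 1*21024)) = √((4 - 1*4356) + (9 - 21024)) = √((4 - 4356) - 21015) = √(-4352 - 21015) = √(-25367) = I*√25367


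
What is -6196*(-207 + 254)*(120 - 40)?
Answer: -23296960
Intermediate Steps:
-6196*(-207 + 254)*(120 - 40) = -291212*80 = -6196*3760 = -23296960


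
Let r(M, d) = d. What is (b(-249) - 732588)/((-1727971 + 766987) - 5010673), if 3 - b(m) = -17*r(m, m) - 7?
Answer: 736811/5971657 ≈ 0.12338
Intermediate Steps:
b(m) = 10 + 17*m (b(m) = 3 - (-17*m - 7) = 3 - (-7 - 17*m) = 3 + (7 + 17*m) = 10 + 17*m)
(b(-249) - 732588)/((-1727971 + 766987) - 5010673) = ((10 + 17*(-249)) - 732588)/((-1727971 + 766987) - 5010673) = ((10 - 4233) - 732588)/(-960984 - 5010673) = (-4223 - 732588)/(-5971657) = -736811*(-1/5971657) = 736811/5971657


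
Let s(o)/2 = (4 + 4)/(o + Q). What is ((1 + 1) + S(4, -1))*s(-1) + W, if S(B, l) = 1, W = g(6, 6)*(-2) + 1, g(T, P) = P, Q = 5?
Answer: 1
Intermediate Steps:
W = -11 (W = 6*(-2) + 1 = -12 + 1 = -11)
s(o) = 16/(5 + o) (s(o) = 2*((4 + 4)/(o + 5)) = 2*(8/(5 + o)) = 16/(5 + o))
((1 + 1) + S(4, -1))*s(-1) + W = ((1 + 1) + 1)*(16/(5 - 1)) - 11 = (2 + 1)*(16/4) - 11 = 3*(16*(¼)) - 11 = 3*4 - 11 = 12 - 11 = 1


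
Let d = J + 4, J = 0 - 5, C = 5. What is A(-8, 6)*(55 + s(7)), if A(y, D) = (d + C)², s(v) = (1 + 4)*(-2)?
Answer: 720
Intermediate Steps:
J = -5
s(v) = -10 (s(v) = 5*(-2) = -10)
d = -1 (d = -5 + 4 = -1)
A(y, D) = 16 (A(y, D) = (-1 + 5)² = 4² = 16)
A(-8, 6)*(55 + s(7)) = 16*(55 - 10) = 16*45 = 720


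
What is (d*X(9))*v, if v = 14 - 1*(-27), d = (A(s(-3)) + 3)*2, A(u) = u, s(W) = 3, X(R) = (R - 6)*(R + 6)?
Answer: 22140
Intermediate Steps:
X(R) = (-6 + R)*(6 + R)
d = 12 (d = (3 + 3)*2 = 6*2 = 12)
v = 41 (v = 14 + 27 = 41)
(d*X(9))*v = (12*(-36 + 9**2))*41 = (12*(-36 + 81))*41 = (12*45)*41 = 540*41 = 22140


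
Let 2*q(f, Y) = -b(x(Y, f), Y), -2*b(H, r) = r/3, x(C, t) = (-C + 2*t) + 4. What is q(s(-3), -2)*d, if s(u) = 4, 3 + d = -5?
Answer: 4/3 ≈ 1.3333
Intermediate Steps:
d = -8 (d = -3 - 5 = -8)
x(C, t) = 4 - C + 2*t
b(H, r) = -r/6 (b(H, r) = -r/(2*3) = -r/6)
q(f, Y) = Y/12 (q(f, Y) = (-(-1)*Y/6)/2 = (Y/6)/2 = Y/12)
q(s(-3), -2)*d = ((1/12)*(-2))*(-8) = -⅙*(-8) = 4/3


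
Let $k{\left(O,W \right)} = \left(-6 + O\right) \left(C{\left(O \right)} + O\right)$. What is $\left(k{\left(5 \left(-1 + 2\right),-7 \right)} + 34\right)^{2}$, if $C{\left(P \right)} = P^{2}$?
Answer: $16$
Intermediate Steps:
$k{\left(O,W \right)} = \left(-6 + O\right) \left(O + O^{2}\right)$ ($k{\left(O,W \right)} = \left(-6 + O\right) \left(O^{2} + O\right) = \left(-6 + O\right) \left(O + O^{2}\right)$)
$\left(k{\left(5 \left(-1 + 2\right),-7 \right)} + 34\right)^{2} = \left(5 \left(-1 + 2\right) \left(-6 + \left(5 \left(-1 + 2\right)\right)^{2} - 5 \cdot 5 \left(-1 + 2\right)\right) + 34\right)^{2} = \left(5 \cdot 1 \left(-6 + \left(5 \cdot 1\right)^{2} - 5 \cdot 5 \cdot 1\right) + 34\right)^{2} = \left(5 \left(-6 + 5^{2} - 25\right) + 34\right)^{2} = \left(5 \left(-6 + 25 - 25\right) + 34\right)^{2} = \left(5 \left(-6\right) + 34\right)^{2} = \left(-30 + 34\right)^{2} = 4^{2} = 16$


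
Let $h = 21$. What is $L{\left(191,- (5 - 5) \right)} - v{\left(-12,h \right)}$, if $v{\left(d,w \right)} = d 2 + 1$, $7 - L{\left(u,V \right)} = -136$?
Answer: $166$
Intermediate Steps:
$L{\left(u,V \right)} = 143$ ($L{\left(u,V \right)} = 7 - -136 = 7 + 136 = 143$)
$v{\left(d,w \right)} = 1 + 2 d$ ($v{\left(d,w \right)} = 2 d + 1 = 1 + 2 d$)
$L{\left(191,- (5 - 5) \right)} - v{\left(-12,h \right)} = 143 - \left(1 + 2 \left(-12\right)\right) = 143 - \left(1 - 24\right) = 143 - -23 = 143 + 23 = 166$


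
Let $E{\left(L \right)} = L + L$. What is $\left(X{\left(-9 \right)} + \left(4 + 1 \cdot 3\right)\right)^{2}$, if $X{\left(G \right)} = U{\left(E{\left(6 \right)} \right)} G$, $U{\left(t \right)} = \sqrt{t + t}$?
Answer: $1993 - 252 \sqrt{6} \approx 1375.7$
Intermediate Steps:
$E{\left(L \right)} = 2 L$
$U{\left(t \right)} = \sqrt{2} \sqrt{t}$ ($U{\left(t \right)} = \sqrt{2 t} = \sqrt{2} \sqrt{t}$)
$X{\left(G \right)} = 2 G \sqrt{6}$ ($X{\left(G \right)} = \sqrt{2} \sqrt{2 \cdot 6} G = \sqrt{2} \sqrt{12} G = \sqrt{2} \cdot 2 \sqrt{3} G = 2 \sqrt{6} G = 2 G \sqrt{6}$)
$\left(X{\left(-9 \right)} + \left(4 + 1 \cdot 3\right)\right)^{2} = \left(2 \left(-9\right) \sqrt{6} + \left(4 + 1 \cdot 3\right)\right)^{2} = \left(- 18 \sqrt{6} + \left(4 + 3\right)\right)^{2} = \left(- 18 \sqrt{6} + 7\right)^{2} = \left(7 - 18 \sqrt{6}\right)^{2}$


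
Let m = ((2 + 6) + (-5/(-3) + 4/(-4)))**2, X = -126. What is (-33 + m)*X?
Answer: -5306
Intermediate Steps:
m = 676/9 (m = (8 + (-5*(-1/3) + 4*(-1/4)))**2 = (8 + (5/3 - 1))**2 = (8 + 2/3)**2 = (26/3)**2 = 676/9 ≈ 75.111)
(-33 + m)*X = (-33 + 676/9)*(-126) = (379/9)*(-126) = -5306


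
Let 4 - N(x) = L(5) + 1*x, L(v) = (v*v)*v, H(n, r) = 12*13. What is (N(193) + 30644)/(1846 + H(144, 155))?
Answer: 15165/1001 ≈ 15.150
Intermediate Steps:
H(n, r) = 156
L(v) = v**3 (L(v) = v**2*v = v**3)
N(x) = -121 - x (N(x) = 4 - (5**3 + 1*x) = 4 - (125 + x) = 4 + (-125 - x) = -121 - x)
(N(193) + 30644)/(1846 + H(144, 155)) = ((-121 - 1*193) + 30644)/(1846 + 156) = ((-121 - 193) + 30644)/2002 = (-314 + 30644)*(1/2002) = 30330*(1/2002) = 15165/1001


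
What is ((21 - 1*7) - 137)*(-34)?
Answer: 4182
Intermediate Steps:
((21 - 1*7) - 137)*(-34) = ((21 - 7) - 137)*(-34) = (14 - 137)*(-34) = -123*(-34) = 4182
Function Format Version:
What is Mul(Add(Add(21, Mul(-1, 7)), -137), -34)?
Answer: 4182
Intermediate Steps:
Mul(Add(Add(21, Mul(-1, 7)), -137), -34) = Mul(Add(Add(21, -7), -137), -34) = Mul(Add(14, -137), -34) = Mul(-123, -34) = 4182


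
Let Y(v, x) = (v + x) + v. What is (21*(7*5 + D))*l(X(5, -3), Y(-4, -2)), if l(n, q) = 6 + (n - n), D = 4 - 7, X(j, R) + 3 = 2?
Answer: 4032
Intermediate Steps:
Y(v, x) = x + 2*v
X(j, R) = -1 (X(j, R) = -3 + 2 = -1)
D = -3
l(n, q) = 6 (l(n, q) = 6 + 0 = 6)
(21*(7*5 + D))*l(X(5, -3), Y(-4, -2)) = (21*(7*5 - 3))*6 = (21*(35 - 3))*6 = (21*32)*6 = 672*6 = 4032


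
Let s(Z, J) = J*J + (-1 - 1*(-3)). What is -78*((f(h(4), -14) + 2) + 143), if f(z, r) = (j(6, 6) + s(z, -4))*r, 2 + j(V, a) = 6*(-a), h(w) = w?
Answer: -33150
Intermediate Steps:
j(V, a) = -2 - 6*a (j(V, a) = -2 + 6*(-a) = -2 - 6*a)
s(Z, J) = 2 + J**2 (s(Z, J) = J**2 + (-1 + 3) = J**2 + 2 = 2 + J**2)
f(z, r) = -20*r (f(z, r) = ((-2 - 6*6) + (2 + (-4)**2))*r = ((-2 - 36) + (2 + 16))*r = (-38 + 18)*r = -20*r)
-78*((f(h(4), -14) + 2) + 143) = -78*((-20*(-14) + 2) + 143) = -78*((280 + 2) + 143) = -78*(282 + 143) = -78*425 = -33150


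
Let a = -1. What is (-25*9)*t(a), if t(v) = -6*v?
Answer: -1350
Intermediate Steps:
(-25*9)*t(a) = (-25*9)*(-6*(-1)) = -225*6 = -1350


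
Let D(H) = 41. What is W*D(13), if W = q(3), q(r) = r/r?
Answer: 41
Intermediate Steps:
q(r) = 1
W = 1
W*D(13) = 1*41 = 41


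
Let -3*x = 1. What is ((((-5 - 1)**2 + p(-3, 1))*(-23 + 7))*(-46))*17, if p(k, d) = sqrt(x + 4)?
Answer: 450432 + 12512*sqrt(33)/3 ≈ 4.7439e+5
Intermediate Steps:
x = -1/3 (x = -1/3*1 = -1/3 ≈ -0.33333)
p(k, d) = sqrt(33)/3 (p(k, d) = sqrt(-1/3 + 4) = sqrt(11/3) = sqrt(33)/3)
((((-5 - 1)**2 + p(-3, 1))*(-23 + 7))*(-46))*17 = ((((-5 - 1)**2 + sqrt(33)/3)*(-23 + 7))*(-46))*17 = ((((-6)**2 + sqrt(33)/3)*(-16))*(-46))*17 = (((36 + sqrt(33)/3)*(-16))*(-46))*17 = ((-576 - 16*sqrt(33)/3)*(-46))*17 = (26496 + 736*sqrt(33)/3)*17 = 450432 + 12512*sqrt(33)/3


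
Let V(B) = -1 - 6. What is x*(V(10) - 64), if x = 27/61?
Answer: -1917/61 ≈ -31.426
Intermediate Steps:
V(B) = -7
x = 27/61 (x = 27*(1/61) = 27/61 ≈ 0.44262)
x*(V(10) - 64) = 27*(-7 - 64)/61 = (27/61)*(-71) = -1917/61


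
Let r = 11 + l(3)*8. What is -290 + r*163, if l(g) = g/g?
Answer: 2807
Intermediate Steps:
l(g) = 1
r = 19 (r = 11 + 1*8 = 11 + 8 = 19)
-290 + r*163 = -290 + 19*163 = -290 + 3097 = 2807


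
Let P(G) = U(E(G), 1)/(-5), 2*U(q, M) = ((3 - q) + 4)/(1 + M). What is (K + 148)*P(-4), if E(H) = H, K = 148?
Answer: -814/5 ≈ -162.80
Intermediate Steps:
U(q, M) = (7 - q)/(2*(1 + M)) (U(q, M) = (((3 - q) + 4)/(1 + M))/2 = ((7 - q)/(1 + M))/2 = (7 - q)/(2*(1 + M)))
P(G) = -7/20 + G/20 (P(G) = ((7 - G)/(2*(1 + 1)))/(-5) = ((½)*(7 - G)/2)*(-⅕) = ((½)*(½)*(7 - G))*(-⅕) = (7/4 - G/4)*(-⅕) = -7/20 + G/20)
(K + 148)*P(-4) = (148 + 148)*(-7/20 + (1/20)*(-4)) = 296*(-7/20 - ⅕) = 296*(-11/20) = -814/5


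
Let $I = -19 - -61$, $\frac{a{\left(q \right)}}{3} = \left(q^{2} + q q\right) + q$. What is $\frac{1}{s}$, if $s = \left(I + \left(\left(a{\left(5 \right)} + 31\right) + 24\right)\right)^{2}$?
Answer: $\frac{1}{68644} \approx 1.4568 \cdot 10^{-5}$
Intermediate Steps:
$a{\left(q \right)} = 3 q + 6 q^{2}$ ($a{\left(q \right)} = 3 \left(\left(q^{2} + q q\right) + q\right) = 3 \left(\left(q^{2} + q^{2}\right) + q\right) = 3 \left(2 q^{2} + q\right) = 3 \left(q + 2 q^{2}\right) = 3 q + 6 q^{2}$)
$I = 42$ ($I = -19 + 61 = 42$)
$s = 68644$ ($s = \left(42 + \left(\left(3 \cdot 5 \left(1 + 2 \cdot 5\right) + 31\right) + 24\right)\right)^{2} = \left(42 + \left(\left(3 \cdot 5 \left(1 + 10\right) + 31\right) + 24\right)\right)^{2} = \left(42 + \left(\left(3 \cdot 5 \cdot 11 + 31\right) + 24\right)\right)^{2} = \left(42 + \left(\left(165 + 31\right) + 24\right)\right)^{2} = \left(42 + \left(196 + 24\right)\right)^{2} = \left(42 + 220\right)^{2} = 262^{2} = 68644$)
$\frac{1}{s} = \frac{1}{68644}$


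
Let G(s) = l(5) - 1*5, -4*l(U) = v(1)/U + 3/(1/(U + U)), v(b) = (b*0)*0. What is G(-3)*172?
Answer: -2150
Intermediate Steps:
v(b) = 0 (v(b) = 0*0 = 0)
l(U) = -3*U/2 (l(U) = -(0/U + 3/(1/(U + U)))/4 = -(0 + 3/(1/(2*U)))/4 = -(0 + 3/((1/(2*U))))/4 = -(0 + 3*(2*U))/4 = -(0 + 6*U)/4 = -3*U/2)
G(s) = -25/2 (G(s) = -3/2*5 - 1*5 = -15/2 - 5 = -25/2)
G(-3)*172 = -25/2*172 = -2150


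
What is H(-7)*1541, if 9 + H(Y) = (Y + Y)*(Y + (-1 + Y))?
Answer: 309741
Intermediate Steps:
H(Y) = -9 + 2*Y*(-1 + 2*Y) (H(Y) = -9 + (Y + Y)*(Y + (-1 + Y)) = -9 + (2*Y)*(-1 + 2*Y) = -9 + 2*Y*(-1 + 2*Y))
H(-7)*1541 = (-9 - 2*(-7) + 4*(-7)²)*1541 = (-9 + 14 + 4*49)*1541 = (-9 + 14 + 196)*1541 = 201*1541 = 309741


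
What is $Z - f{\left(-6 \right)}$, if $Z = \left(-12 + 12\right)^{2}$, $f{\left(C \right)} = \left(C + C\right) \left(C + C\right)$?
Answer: $-144$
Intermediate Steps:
$f{\left(C \right)} = 4 C^{2}$ ($f{\left(C \right)} = 2 C 2 C = 4 C^{2}$)
$Z = 0$ ($Z = 0^{2} = 0$)
$Z - f{\left(-6 \right)} = 0 - 4 \left(-6\right)^{2} = 0 - 4 \cdot 36 = 0 - 144 = -144$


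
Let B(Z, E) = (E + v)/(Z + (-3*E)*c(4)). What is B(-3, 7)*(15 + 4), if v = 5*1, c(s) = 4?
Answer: -76/29 ≈ -2.6207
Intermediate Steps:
v = 5
B(Z, E) = (5 + E)/(Z - 12*E) (B(Z, E) = (E + 5)/(Z - 3*E*4) = (5 + E)/(Z - 12*E))
B(-3, 7)*(15 + 4) = ((-5 - 1*7)/(-1*(-3) + 12*7))*(15 + 4) = ((-5 - 7)/(3 + 84))*19 = (-12/87)*19 = ((1/87)*(-12))*19 = -4/29*19 = -76/29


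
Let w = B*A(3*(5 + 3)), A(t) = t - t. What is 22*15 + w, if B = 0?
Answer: 330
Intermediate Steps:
A(t) = 0
w = 0 (w = 0*0 = 0)
22*15 + w = 22*15 + 0 = 330 + 0 = 330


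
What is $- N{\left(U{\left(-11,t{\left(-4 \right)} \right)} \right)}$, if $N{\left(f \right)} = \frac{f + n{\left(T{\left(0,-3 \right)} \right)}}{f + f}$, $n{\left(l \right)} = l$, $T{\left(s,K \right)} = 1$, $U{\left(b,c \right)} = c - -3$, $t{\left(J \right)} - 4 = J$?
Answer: $- \frac{2}{3} \approx -0.66667$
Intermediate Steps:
$t{\left(J \right)} = 4 + J$
$U{\left(b,c \right)} = 3 + c$ ($U{\left(b,c \right)} = c + 3 = 3 + c$)
$N{\left(f \right)} = \frac{1 + f}{2 f}$ ($N{\left(f \right)} = \frac{f + 1}{f + f} = \frac{1 + f}{2 f}$)
$- N{\left(U{\left(-11,t{\left(-4 \right)} \right)} \right)} = - \frac{1 + \left(3 + \left(4 - 4\right)\right)}{2 \left(3 + \left(4 - 4\right)\right)} = - \frac{1 + \left(3 + 0\right)}{2 \left(3 + 0\right)} = - \frac{1 + 3}{2 \cdot 3} = - \frac{4}{2 \cdot 3} = \left(-1\right) \frac{2}{3} = - \frac{2}{3}$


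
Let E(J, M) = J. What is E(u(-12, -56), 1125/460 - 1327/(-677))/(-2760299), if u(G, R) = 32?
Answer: -32/2760299 ≈ -1.1593e-5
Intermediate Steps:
E(u(-12, -56), 1125/460 - 1327/(-677))/(-2760299) = 32/(-2760299) = 32*(-1/2760299) = -32/2760299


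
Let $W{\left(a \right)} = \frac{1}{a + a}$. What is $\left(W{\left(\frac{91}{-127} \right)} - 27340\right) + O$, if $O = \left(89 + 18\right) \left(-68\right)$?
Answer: $- \frac{6300239}{182} \approx -34617.0$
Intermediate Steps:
$O = -7276$ ($O = 107 \left(-68\right) = -7276$)
$W{\left(a \right)} = \frac{1}{2 a}$
$\left(W{\left(\frac{91}{-127} \right)} - 27340\right) + O = \left(\frac{1}{2 \frac{91}{-127}} - 27340\right) - 7276 = \left(\frac{1}{2 \cdot 91 \left(- \frac{1}{127}\right)} - 27340\right) - 7276 = \left(\frac{1}{2 \left(- \frac{91}{127}\right)} - 27340\right) - 7276 = \left(\frac{1}{2} \left(- \frac{127}{91}\right) - 27340\right) - 7276 = \left(- \frac{127}{182} - 27340\right) - 7276 = - \frac{4976007}{182} - 7276 = - \frac{6300239}{182}$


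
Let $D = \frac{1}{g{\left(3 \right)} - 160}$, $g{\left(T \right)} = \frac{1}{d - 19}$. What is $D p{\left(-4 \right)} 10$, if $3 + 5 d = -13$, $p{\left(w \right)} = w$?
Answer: $\frac{888}{3553} \approx 0.24993$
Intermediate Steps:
$d = - \frac{16}{5}$ ($d = - \frac{3}{5} + \frac{1}{5} \left(-13\right) = - \frac{3}{5} - \frac{13}{5} = - \frac{16}{5} \approx -3.2$)
$g{\left(T \right)} = - \frac{5}{111}$ ($g{\left(T \right)} = \frac{1}{- \frac{16}{5} - 19} = \frac{1}{- \frac{111}{5}} = - \frac{5}{111}$)
$D = - \frac{111}{17765}$ ($D = \frac{1}{- \frac{5}{111} - 160} = \frac{1}{- \frac{17765}{111}} = - \frac{111}{17765} \approx -0.0062482$)
$D p{\left(-4 \right)} 10 = \left(- \frac{111}{17765}\right) \left(-4\right) 10 = \frac{444}{17765} \cdot 10 = \frac{888}{3553}$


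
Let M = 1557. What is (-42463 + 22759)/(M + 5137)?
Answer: -9852/3347 ≈ -2.9435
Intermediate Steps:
(-42463 + 22759)/(M + 5137) = (-42463 + 22759)/(1557 + 5137) = -19704/6694 = -19704*1/6694 = -9852/3347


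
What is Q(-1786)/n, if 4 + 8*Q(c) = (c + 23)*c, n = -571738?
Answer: -1574357/2286952 ≈ -0.68841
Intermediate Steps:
Q(c) = -½ + c*(23 + c)/8 (Q(c) = -½ + ((c + 23)*c)/8 = -½ + ((23 + c)*c)/8 = -½ + (c*(23 + c))/8 = -½ + c*(23 + c)/8)
Q(-1786)/n = (-½ + (⅛)*(-1786)² + (23/8)*(-1786))/(-571738) = (-½ + (⅛)*3189796 - 20539/4)*(-1/571738) = (-½ + 797449/2 - 20539/4)*(-1/571738) = (1574357/4)*(-1/571738) = -1574357/2286952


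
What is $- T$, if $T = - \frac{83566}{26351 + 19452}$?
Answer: $\frac{83566}{45803} \approx 1.8245$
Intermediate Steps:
$T = - \frac{83566}{45803} \approx -1.8245$
$- T = \left(-1\right) \left(- \frac{83566}{45803}\right) = \frac{83566}{45803}$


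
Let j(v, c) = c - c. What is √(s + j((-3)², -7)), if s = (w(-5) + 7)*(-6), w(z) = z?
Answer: 2*I*√3 ≈ 3.4641*I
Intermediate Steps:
j(v, c) = 0
s = -12 (s = (-5 + 7)*(-6) = 2*(-6) = -12)
√(s + j((-3)², -7)) = √(-12 + 0) = √(-12) = 2*I*√3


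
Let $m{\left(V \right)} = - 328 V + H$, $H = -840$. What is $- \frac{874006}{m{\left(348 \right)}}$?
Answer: $\frac{437003}{57492} \approx 7.6011$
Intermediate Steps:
$m{\left(V \right)} = -840 - 328 V$ ($m{\left(V \right)} = - 328 V - 840 = -840 - 328 V$)
$- \frac{874006}{m{\left(348 \right)}} = - \frac{874006}{-840 - 114144} = - \frac{874006}{-114984} = \left(-874006\right) \left(- \frac{1}{114984}\right) = \frac{437003}{57492}$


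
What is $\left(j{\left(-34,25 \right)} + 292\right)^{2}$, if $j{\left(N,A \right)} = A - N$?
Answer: $123201$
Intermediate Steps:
$\left(j{\left(-34,25 \right)} + 292\right)^{2} = \left(\left(25 - -34\right) + 292\right)^{2} = \left(\left(25 + 34\right) + 292\right)^{2} = \left(59 + 292\right)^{2} = 351^{2} = 123201$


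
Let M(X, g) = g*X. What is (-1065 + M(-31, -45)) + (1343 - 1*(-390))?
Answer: 2063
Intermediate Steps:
M(X, g) = X*g
(-1065 + M(-31, -45)) + (1343 - 1*(-390)) = (-1065 - 31*(-45)) + (1343 - 1*(-390)) = (-1065 + 1395) + (1343 + 390) = 330 + 1733 = 2063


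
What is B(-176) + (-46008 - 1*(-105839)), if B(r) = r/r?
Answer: 59832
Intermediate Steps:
B(r) = 1
B(-176) + (-46008 - 1*(-105839)) = 1 + (-46008 - 1*(-105839)) = 1 + (-46008 + 105839) = 1 + 59831 = 59832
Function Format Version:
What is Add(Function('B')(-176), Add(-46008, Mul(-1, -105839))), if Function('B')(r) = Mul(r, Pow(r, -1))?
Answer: 59832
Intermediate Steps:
Function('B')(r) = 1
Add(Function('B')(-176), Add(-46008, Mul(-1, -105839))) = Add(1, Add(-46008, Mul(-1, -105839))) = Add(1, Add(-46008, 105839)) = Add(1, 59831) = 59832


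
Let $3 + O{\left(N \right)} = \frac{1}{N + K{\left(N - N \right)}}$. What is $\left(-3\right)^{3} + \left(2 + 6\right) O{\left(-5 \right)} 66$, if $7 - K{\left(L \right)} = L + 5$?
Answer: $-1787$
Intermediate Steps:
$K{\left(L \right)} = 2 - L$ ($K{\left(L \right)} = 7 - \left(L + 5\right) = 7 - \left(5 + L\right) = 2 - L$)
$O{\left(N \right)} = -3 + \frac{1}{2 + N}$ ($O{\left(N \right)} = -3 + \frac{1}{N + \left(2 - \left(N - N\right)\right)} = -3 + \frac{1}{N + \left(2 - 0\right)} = -3 + \frac{1}{N + \left(2 + 0\right)} = -3 + \frac{1}{N + 2} = -3 + \frac{1}{2 + N}$)
$\left(-3\right)^{3} + \left(2 + 6\right) O{\left(-5 \right)} 66 = \left(-3\right)^{3} + \left(2 + 6\right) \frac{-5 - -15}{2 - 5} \cdot 66 = -27 + 8 \frac{-5 + 15}{-3} \cdot 66 = -27 + 8 \left(\left(- \frac{1}{3}\right) 10\right) 66 = -27 + 8 \left(- \frac{10}{3}\right) 66 = -27 - 1760 = -1787$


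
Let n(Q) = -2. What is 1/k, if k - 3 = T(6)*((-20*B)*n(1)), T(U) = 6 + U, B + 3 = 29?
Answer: 1/12483 ≈ 8.0109e-5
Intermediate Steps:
B = 26 (B = -3 + 29 = 26)
k = 12483 (k = 3 + (6 + 6)*(-20*26*(-2)) = 3 + 12*(-520*(-2)) = 3 + 12*1040 = 3 + 12480 = 12483)
1/k = 1/12483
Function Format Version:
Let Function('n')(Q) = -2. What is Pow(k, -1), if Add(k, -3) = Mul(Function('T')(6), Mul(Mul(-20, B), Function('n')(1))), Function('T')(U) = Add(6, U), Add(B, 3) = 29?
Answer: Rational(1, 12483) ≈ 8.0109e-5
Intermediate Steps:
B = 26 (B = Add(-3, 29) = 26)
k = 12483 (k = Add(3, Mul(Add(6, 6), Mul(Mul(-20, 26), -2))) = Add(3, Mul(12, Mul(-520, -2))) = Add(3, Mul(12, 1040)) = Add(3, 12480) = 12483)
Pow(k, -1) = Pow(12483, -1) = Rational(1, 12483)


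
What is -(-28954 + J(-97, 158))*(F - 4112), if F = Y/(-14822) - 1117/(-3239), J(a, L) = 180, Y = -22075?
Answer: -2838882004248239/24004229 ≈ -1.1827e+8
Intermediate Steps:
F = 88057099/48008458 (F = -22075/(-14822) - 1117/(-3239) = -22075*(-1/14822) - 1117*(-1/3239) = 22075/14822 + 1117/3239 = 88057099/48008458 ≈ 1.8342)
-(-28954 + J(-97, 158))*(F - 4112) = -(-28954 + 180)*(88057099/48008458 - 4112) = -(-28774)*(-197322722197)/48008458 = -1*2838882004248239/24004229 = -2838882004248239/24004229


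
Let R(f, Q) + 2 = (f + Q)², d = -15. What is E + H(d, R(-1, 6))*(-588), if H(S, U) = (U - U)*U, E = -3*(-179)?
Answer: 537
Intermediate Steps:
R(f, Q) = -2 + (Q + f)² (R(f, Q) = -2 + (f + Q)² = -2 + (Q + f)²)
E = 537
H(S, U) = 0 (H(S, U) = 0*U = 0)
E + H(d, R(-1, 6))*(-588) = 537 + 0*(-588) = 537 + 0 = 537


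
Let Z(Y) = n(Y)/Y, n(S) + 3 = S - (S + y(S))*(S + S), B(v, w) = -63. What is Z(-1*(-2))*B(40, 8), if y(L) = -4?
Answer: -441/2 ≈ -220.50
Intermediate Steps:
n(S) = -3 + S - 2*S*(-4 + S) (n(S) = -3 + (S - (S - 4)*(S + S)) = -3 + (S - (-4 + S)*2*S) = -3 + (S - 2*S*(-4 + S)) = -3 + S - 2*S*(-4 + S))
Z(Y) = (-3 - 2*Y² + 9*Y)/Y
Z(-1*(-2))*B(40, 8) = (9 - 3/((-1*(-2))) - (-2)*(-2))*(-63) = (9 - 3/2 - 2*2)*(-63) = (9 - 3*½ - 4)*(-63) = (9 - 3/2 - 4)*(-63) = (7/2)*(-63) = -441/2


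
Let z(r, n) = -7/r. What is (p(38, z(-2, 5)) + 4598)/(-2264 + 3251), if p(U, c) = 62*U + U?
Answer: 6992/987 ≈ 7.0841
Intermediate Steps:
p(U, c) = 63*U
(p(38, z(-2, 5)) + 4598)/(-2264 + 3251) = (63*38 + 4598)/(-2264 + 3251) = (2394 + 4598)/987 = 6992*(1/987) = 6992/987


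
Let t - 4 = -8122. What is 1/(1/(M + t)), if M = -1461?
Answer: -9579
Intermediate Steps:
t = -8118 (t = 4 - 8122 = -8118)
1/(1/(M + t)) = 1/(1/(-1461 - 8118)) = 1/(1/(-9579)) = 1/(-1/9579) = -9579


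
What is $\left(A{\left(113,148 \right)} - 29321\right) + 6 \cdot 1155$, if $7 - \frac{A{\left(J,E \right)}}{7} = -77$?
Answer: $-21803$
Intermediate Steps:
$A{\left(J,E \right)} = 588$ ($A{\left(J,E \right)} = 49 - -539 = 49 + 539 = 588$)
$\left(A{\left(113,148 \right)} - 29321\right) + 6 \cdot 1155 = \left(588 - 29321\right) + 6 \cdot 1155 = -28733 + 6930 = -21803$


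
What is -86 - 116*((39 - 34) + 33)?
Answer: -4494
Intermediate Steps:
-86 - 116*((39 - 34) + 33) = -86 - 116*(5 + 33) = -86 - 116*38 = -86 - 4408 = -4494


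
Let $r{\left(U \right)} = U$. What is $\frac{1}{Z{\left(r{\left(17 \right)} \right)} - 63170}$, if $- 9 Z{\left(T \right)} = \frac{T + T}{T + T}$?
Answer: $- \frac{9}{568531} \approx -1.583 \cdot 10^{-5}$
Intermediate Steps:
$Z{\left(T \right)} = - \frac{1}{9}$ ($Z{\left(T \right)} = - \frac{\left(T + T\right) \frac{1}{T + T}}{9} = - \frac{2 T \frac{1}{2 T}}{9} = \left(- \frac{1}{9}\right) 1 = - \frac{1}{9}$)
$\frac{1}{Z{\left(r{\left(17 \right)} \right)} - 63170} = \frac{1}{- \frac{1}{9} - 63170} = \frac{1}{- \frac{568531}{9}} = - \frac{9}{568531}$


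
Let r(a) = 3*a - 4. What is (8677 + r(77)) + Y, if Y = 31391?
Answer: 40295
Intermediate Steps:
r(a) = -4 + 3*a
(8677 + r(77)) + Y = (8677 + (-4 + 3*77)) + 31391 = (8677 + (-4 + 231)) + 31391 = (8677 + 227) + 31391 = 8904 + 31391 = 40295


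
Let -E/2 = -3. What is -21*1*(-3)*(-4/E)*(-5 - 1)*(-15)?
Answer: -3780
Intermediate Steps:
E = 6 (E = -2*(-3) = 6)
-21*1*(-3)*(-4/E)*(-5 - 1)*(-15) = -21*1*(-3)*(-4/6)*(-5 - 1)*(-15) = -(-63)*-4*⅙*(-6)*(-15) = -(-63)*(-⅔*(-6))*(-15) = -(-63)*4*(-15) = -21*(-12)*(-15) = 252*(-15) = -3780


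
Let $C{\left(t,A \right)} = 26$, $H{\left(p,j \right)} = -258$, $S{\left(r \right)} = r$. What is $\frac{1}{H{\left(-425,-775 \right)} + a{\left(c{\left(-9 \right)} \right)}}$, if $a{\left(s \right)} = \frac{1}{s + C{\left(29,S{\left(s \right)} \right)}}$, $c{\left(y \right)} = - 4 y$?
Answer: $- \frac{62}{15995} \approx -0.0038762$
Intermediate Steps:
$a{\left(s \right)} = \frac{1}{26 + s}$ ($a{\left(s \right)} = \frac{1}{s + 26} = \frac{1}{26 + s}$)
$\frac{1}{H{\left(-425,-775 \right)} + a{\left(c{\left(-9 \right)} \right)}} = \frac{1}{-258 + \frac{1}{26 - -36}} = \frac{1}{-258 + \frac{1}{26 + 36}} = \frac{1}{-258 + \frac{1}{62}} = \frac{1}{- \frac{15995}{62}} = - \frac{62}{15995}$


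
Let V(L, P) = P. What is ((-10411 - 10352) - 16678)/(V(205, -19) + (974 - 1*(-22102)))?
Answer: -37441/23057 ≈ -1.6238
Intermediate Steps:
((-10411 - 10352) - 16678)/(V(205, -19) + (974 - 1*(-22102))) = ((-10411 - 10352) - 16678)/(-19 + (974 - 1*(-22102))) = (-20763 - 16678)/(-19 + (974 + 22102)) = -37441/(-19 + 23076) = -37441/23057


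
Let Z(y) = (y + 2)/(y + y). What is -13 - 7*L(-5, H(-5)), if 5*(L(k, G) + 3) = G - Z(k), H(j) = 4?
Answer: 141/50 ≈ 2.8200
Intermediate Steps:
Z(y) = (2 + y)/(2*y) (Z(y) = (2 + y)/((2*y)) = (2 + y)*(1/(2*y)) = (2 + y)/(2*y))
L(k, G) = -3 + G/5 - (2 + k)/(10*k) (L(k, G) = -3 + (G - (2 + k)/(2*k))/5 = -3 + (G/5 - (2 + k)/(10*k)) = -3 + G/5 - (2 + k)/(10*k))
-13 - 7*L(-5, H(-5)) = -13 - 7*(-31/10 - 1/5/(-5) + (1/5)*4) = -13 - 7*(-31/10 - 1/5*(-1/5) + 4/5) = -13 - 7*(-31/10 + 1/25 + 4/5) = -13 - 7*(-113/50) = -13 + 791/50 = 141/50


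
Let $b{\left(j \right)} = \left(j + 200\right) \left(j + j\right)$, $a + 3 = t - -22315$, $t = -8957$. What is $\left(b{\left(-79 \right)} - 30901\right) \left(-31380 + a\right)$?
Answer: $901592475$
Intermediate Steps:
$a = 13355$ ($a = -3 - -13358 = -3 + \left(-8957 + 22315\right) = -3 + 13358 = 13355$)
$b{\left(j \right)} = 2 j \left(200 + j\right)$ ($b{\left(j \right)} = \left(200 + j\right) 2 j = 2 j \left(200 + j\right)$)
$\left(b{\left(-79 \right)} - 30901\right) \left(-31380 + a\right) = \left(2 \left(-79\right) \left(200 - 79\right) - 30901\right) \left(-31380 + 13355\right) = \left(2 \left(-79\right) 121 - 30901\right) \left(-18025\right) = \left(-19118 - 30901\right) \left(-18025\right) = \left(-50019\right) \left(-18025\right) = 901592475$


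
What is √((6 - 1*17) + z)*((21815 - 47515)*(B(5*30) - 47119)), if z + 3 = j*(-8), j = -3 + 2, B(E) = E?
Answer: 1207103300*I*√6 ≈ 2.9568e+9*I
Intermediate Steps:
j = -1
z = 5 (z = -3 - 1*(-8) = -3 + 8 = 5)
√((6 - 1*17) + z)*((21815 - 47515)*(B(5*30) - 47119)) = √((6 - 1*17) + 5)*((21815 - 47515)*(5*30 - 47119)) = √((6 - 17) + 5)*(-25700*(150 - 47119)) = √(-11 + 5)*(-25700*(-46969)) = √(-6)*1207103300 = (I*√6)*1207103300 = 1207103300*I*√6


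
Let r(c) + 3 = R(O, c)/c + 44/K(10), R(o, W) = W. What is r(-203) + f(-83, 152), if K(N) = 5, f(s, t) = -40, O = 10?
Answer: -166/5 ≈ -33.200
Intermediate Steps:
r(c) = 34/5 (r(c) = -3 + (c/c + 44/5) = -3 + (1 + 44*(⅕)) = -3 + (1 + 44/5) = -3 + 49/5 = 34/5)
r(-203) + f(-83, 152) = 34/5 - 40 = -166/5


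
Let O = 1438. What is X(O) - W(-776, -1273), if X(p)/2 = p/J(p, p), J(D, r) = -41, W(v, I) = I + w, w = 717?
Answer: 19920/41 ≈ 485.85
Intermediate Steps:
W(v, I) = 717 + I (W(v, I) = I + 717 = 717 + I)
X(p) = -2*p/41 (X(p) = 2*(p/(-41)) = 2*(p*(-1/41)) = 2*(-p/41) = -2*p/41)
X(O) - W(-776, -1273) = -2/41*1438 - (717 - 1273) = -2876/41 - 1*(-556) = -2876/41 + 556 = 19920/41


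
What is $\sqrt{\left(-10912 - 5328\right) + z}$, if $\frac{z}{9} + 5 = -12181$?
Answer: $i \sqrt{125914} \approx 354.84 i$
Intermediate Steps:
$z = -109674$ ($z = -45 + 9 \left(-12181\right) = -45 - 109629 = -109674$)
$\sqrt{\left(-10912 - 5328\right) + z} = \sqrt{\left(-10912 - 5328\right) - 109674} = \sqrt{-16240 - 109674} = \sqrt{-125914} = i \sqrt{125914}$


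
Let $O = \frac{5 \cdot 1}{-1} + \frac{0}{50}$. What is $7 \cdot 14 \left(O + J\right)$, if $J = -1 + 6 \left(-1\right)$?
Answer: $-1176$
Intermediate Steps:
$J = -7$ ($J = -1 - 6 = -7$)
$O = -5$ ($O = 5 \left(-1\right) + 0 \cdot \frac{1}{50} = -5 + 0 = -5$)
$7 \cdot 14 \left(O + J\right) = 7 \cdot 14 \left(-5 - 7\right) = 98 \left(-12\right) = -1176$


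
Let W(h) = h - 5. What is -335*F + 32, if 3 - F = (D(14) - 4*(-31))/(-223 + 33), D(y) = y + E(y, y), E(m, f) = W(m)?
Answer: -46823/38 ≈ -1232.2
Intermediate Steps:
W(h) = -5 + h
E(m, f) = -5 + m
D(y) = -5 + 2*y (D(y) = y + (-5 + y) = -5 + 2*y)
F = 717/190 (F = 3 - ((-5 + 2*14) - 4*(-31))/(-223 + 33) = 3 - ((-5 + 28) + 124)/(-190) = 3 - (23 + 124)*(-1)/190 = 3 - 147*(-1)/190 = 3 - 1*(-147/190) = 3 + 147/190 = 717/190 ≈ 3.7737)
-335*F + 32 = -335*717/190 + 32 = -48039/38 + 32 = -46823/38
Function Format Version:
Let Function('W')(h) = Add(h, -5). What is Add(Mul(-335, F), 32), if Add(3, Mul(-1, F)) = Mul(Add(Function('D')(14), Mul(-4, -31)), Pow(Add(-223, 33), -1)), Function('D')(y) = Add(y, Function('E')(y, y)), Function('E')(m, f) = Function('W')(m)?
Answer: Rational(-46823, 38) ≈ -1232.2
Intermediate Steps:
Function('W')(h) = Add(-5, h)
Function('E')(m, f) = Add(-5, m)
Function('D')(y) = Add(-5, Mul(2, y)) (Function('D')(y) = Add(y, Add(-5, y)) = Add(-5, Mul(2, y)))
F = Rational(717, 190) (F = Add(3, Mul(-1, Mul(Add(Add(-5, Mul(2, 14)), Mul(-4, -31)), Pow(Add(-223, 33), -1)))) = Add(3, Mul(-1, Mul(Add(Add(-5, 28), 124), Pow(-190, -1)))) = Add(3, Mul(-1, Mul(Add(23, 124), Rational(-1, 190)))) = Add(3, Mul(-1, Mul(147, Rational(-1, 190)))) = Add(3, Mul(-1, Rational(-147, 190))) = Add(3, Rational(147, 190)) = Rational(717, 190) ≈ 3.7737)
Add(Mul(-335, F), 32) = Add(Mul(-335, Rational(717, 190)), 32) = Add(Rational(-48039, 38), 32) = Rational(-46823, 38)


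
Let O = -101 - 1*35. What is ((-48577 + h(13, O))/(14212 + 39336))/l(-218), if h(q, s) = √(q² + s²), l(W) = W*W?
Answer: -48577/2544815152 + √18665/2544815152 ≈ -1.9035e-5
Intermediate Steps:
l(W) = W²
O = -136 (O = -101 - 35 = -136)
((-48577 + h(13, O))/(14212 + 39336))/l(-218) = ((-48577 + √(13² + (-136)²))/(14212 + 39336))/((-218)²) = ((-48577 + √(169 + 18496))/53548)/47524 = ((-48577 + √18665)*(1/53548))*(1/47524) = (-48577/53548 + √18665/53548)*(1/47524) = -48577/2544815152 + √18665/2544815152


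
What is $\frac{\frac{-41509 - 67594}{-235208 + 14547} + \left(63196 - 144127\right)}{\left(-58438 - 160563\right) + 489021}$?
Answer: $- \frac{4464551572}{14895720805} \approx -0.29972$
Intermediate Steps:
$\frac{\frac{-41509 - 67594}{-235208 + 14547} + \left(63196 - 144127\right)}{\left(-58438 - 160563\right) + 489021} = \frac{- \frac{109103}{-220661} + \left(63196 - 144127\right)}{-219001 + 489021} = \frac{\left(-109103\right) \left(- \frac{1}{220661}\right) - 80931}{270020} = \left(\frac{109103}{220661} - 80931\right) \frac{1}{270020} = \left(- \frac{17858206288}{220661}\right) \frac{1}{270020} = - \frac{4464551572}{14895720805}$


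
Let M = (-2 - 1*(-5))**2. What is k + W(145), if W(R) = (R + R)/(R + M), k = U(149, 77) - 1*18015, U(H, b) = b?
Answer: -1381081/77 ≈ -17936.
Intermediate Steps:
M = 9 (M = (-2 + 5)**2 = 3**2 = 9)
k = -17938 (k = 77 - 1*18015 = 77 - 18015 = -17938)
W(R) = 2*R/(9 + R) (W(R) = (R + R)/(R + 9) = (2*R)/(9 + R) = 2*R/(9 + R))
k + W(145) = -17938 + 2*145/(9 + 145) = -17938 + 2*145/154 = -17938 + 2*145*(1/154) = -17938 + 145/77 = -1381081/77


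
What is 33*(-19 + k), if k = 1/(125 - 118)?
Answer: -4356/7 ≈ -622.29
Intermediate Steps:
k = 1/7 ≈ 0.14286
33*(-19 + k) = 33*(-19 + 1/7) = 33*(-132/7) = -4356/7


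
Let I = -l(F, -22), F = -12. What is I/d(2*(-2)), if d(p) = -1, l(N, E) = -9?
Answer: -9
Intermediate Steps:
I = 9 (I = -1*(-9) = 9)
I/d(2*(-2)) = 9/(-1) = 9*(-1) = -9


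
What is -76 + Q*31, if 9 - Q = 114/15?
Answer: -163/5 ≈ -32.600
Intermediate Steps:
Q = 7/5 (Q = 9 - 114/15 = 9 - 1*38/5 = 9 - 38/5 = 7/5 ≈ 1.4000)
-76 + Q*31 = -76 + (7/5)*31 = -76 + 217/5 = -163/5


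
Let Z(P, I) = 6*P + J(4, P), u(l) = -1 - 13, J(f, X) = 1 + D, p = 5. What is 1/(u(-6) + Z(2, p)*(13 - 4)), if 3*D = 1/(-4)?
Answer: 4/409 ≈ 0.0097799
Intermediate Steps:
D = -1/12 (D = (1/(-4))/3 = (1*(-¼))/3 = (⅓)*(-¼) = -1/12 ≈ -0.083333)
J(f, X) = 11/12 (J(f, X) = 1 - 1/12 = 11/12)
u(l) = -14
Z(P, I) = 11/12 + 6*P (Z(P, I) = 6*P + 11/12 = 11/12 + 6*P)
1/(u(-6) + Z(2, p)*(13 - 4)) = 1/(-14 + (11/12 + 6*2)*(13 - 4)) = 1/(-14 + (11/12 + 12)*9) = 1/(-14 + (155/12)*9) = 1/(-14 + 465/4) = 1/(409/4) = 4/409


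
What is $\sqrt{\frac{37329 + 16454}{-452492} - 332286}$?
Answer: $\frac{i \sqrt{17008813473625885}}{226246} \approx 576.44 i$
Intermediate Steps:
$\sqrt{\frac{37329 + 16454}{-452492} - 332286} = \sqrt{53783 \left(- \frac{1}{452492}\right) - 332286} = \sqrt{- \frac{53783}{452492} - 332286} = \sqrt{- \frac{150356810495}{452492}} = \frac{i \sqrt{17008813473625885}}{226246}$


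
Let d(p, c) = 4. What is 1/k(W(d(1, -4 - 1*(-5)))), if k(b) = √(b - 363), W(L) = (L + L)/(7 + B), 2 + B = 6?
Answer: -I*√43835/3985 ≈ -0.052539*I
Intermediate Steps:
B = 4 (B = -2 + 6 = 4)
W(L) = 2*L/11 (W(L) = (L + L)/(7 + 4) = (2*L)/11 = (2*L)*(1/11) = 2*L/11)
k(b) = √(-363 + b)
1/k(W(d(1, -4 - 1*(-5)))) = 1/(√(-363 + (2/11)*4)) = 1/(√(-363 + 8/11)) = 1/(√(-3985/11)) = 1/(I*√43835/11) = -I*√43835/3985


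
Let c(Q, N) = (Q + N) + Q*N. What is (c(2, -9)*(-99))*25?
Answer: 61875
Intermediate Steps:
c(Q, N) = N + Q + N*Q (c(Q, N) = (N + Q) + N*Q = N + Q + N*Q)
(c(2, -9)*(-99))*25 = ((-9 + 2 - 9*2)*(-99))*25 = ((-9 + 2 - 18)*(-99))*25 = -25*(-99)*25 = 2475*25 = 61875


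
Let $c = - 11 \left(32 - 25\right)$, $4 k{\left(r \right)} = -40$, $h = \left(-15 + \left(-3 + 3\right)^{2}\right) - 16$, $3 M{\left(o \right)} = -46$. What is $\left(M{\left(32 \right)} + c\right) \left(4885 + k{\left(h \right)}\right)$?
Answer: $-450125$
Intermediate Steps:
$M{\left(o \right)} = - \frac{46}{3}$ ($M{\left(o \right)} = \frac{1}{3} \left(-46\right) = - \frac{46}{3}$)
$h = -31$ ($h = \left(-15 + 0^{2}\right) - 16 = \left(-15 + 0\right) - 16 = -15 - 16 = -31$)
$k{\left(r \right)} = -10$ ($k{\left(r \right)} = \frac{1}{4} \left(-40\right) = -10$)
$c = -77$ ($c = \left(-11\right) 7 = -77$)
$\left(M{\left(32 \right)} + c\right) \left(4885 + k{\left(h \right)}\right) = \left(- \frac{46}{3} - 77\right) \left(4885 - 10\right) = \left(- \frac{277}{3}\right) 4875 = -450125$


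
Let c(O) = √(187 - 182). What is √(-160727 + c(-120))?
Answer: √(-160727 + √5) ≈ 400.9*I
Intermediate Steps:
c(O) = √5
√(-160727 + c(-120)) = √(-160727 + √5)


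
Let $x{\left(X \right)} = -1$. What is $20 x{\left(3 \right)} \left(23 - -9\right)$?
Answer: $-640$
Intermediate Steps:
$20 x{\left(3 \right)} \left(23 - -9\right) = 20 \left(-1\right) \left(23 - -9\right) = - 20 \left(23 + 9\right) = \left(-20\right) 32 = -640$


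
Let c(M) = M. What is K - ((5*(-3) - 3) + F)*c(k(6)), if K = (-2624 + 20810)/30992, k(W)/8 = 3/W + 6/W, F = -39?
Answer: 10608357/15496 ≈ 684.59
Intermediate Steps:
k(W) = 72/W (k(W) = 8*(3/W + 6/W) = 8*(9/W) = 72/W)
K = 9093/15496 (K = 18186*(1/30992) = 9093/15496 ≈ 0.58680)
K - ((5*(-3) - 3) + F)*c(k(6)) = 9093/15496 - ((5*(-3) - 3) - 39)*72/6 = 9093/15496 - ((-15 - 3) - 39)*72*(⅙) = 9093/15496 - (-18 - 39)*12 = 9093/15496 - (-57)*12 = 9093/15496 - 1*(-684) = 9093/15496 + 684 = 10608357/15496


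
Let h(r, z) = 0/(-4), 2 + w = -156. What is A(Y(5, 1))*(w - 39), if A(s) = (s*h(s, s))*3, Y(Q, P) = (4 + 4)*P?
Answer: 0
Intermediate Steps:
w = -158 (w = -2 - 156 = -158)
Y(Q, P) = 8*P
h(r, z) = 0 (h(r, z) = 0*(-¼) = 0)
A(s) = 0 (A(s) = (s*0)*3 = 0*3 = 0)
A(Y(5, 1))*(w - 39) = 0*(-158 - 39) = 0*(-197) = 0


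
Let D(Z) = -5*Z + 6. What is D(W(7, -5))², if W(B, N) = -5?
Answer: 961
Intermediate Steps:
D(Z) = 6 - 5*Z
D(W(7, -5))² = (6 - 5*(-5))² = (6 + 25)² = 31² = 961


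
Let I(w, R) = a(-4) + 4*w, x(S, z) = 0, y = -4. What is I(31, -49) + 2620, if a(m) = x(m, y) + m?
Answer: 2740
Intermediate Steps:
a(m) = m (a(m) = 0 + m = m)
I(w, R) = -4 + 4*w
I(31, -49) + 2620 = (-4 + 4*31) + 2620 = (-4 + 124) + 2620 = 120 + 2620 = 2740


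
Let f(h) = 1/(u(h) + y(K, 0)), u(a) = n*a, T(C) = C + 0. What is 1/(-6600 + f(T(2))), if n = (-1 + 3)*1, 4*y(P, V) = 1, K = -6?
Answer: -17/112196 ≈ -0.00015152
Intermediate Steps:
y(P, V) = ¼ (y(P, V) = (¼)*1 = ¼)
n = 2 (n = 2*1 = 2)
T(C) = C
u(a) = 2*a
f(h) = 1/(¼ + 2*h) (f(h) = 1/(2*h + ¼) = 1/(¼ + 2*h))
1/(-6600 + f(T(2))) = 1/(-6600 + 4/(1 + 8*2)) = 1/(-6600 + 4/(1 + 16)) = 1/(-6600 + 4/17) = 1/(-112196/17) = -17/112196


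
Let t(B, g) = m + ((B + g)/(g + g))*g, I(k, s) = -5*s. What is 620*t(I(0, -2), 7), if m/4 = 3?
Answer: 12710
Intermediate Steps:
m = 12 (m = 4*3 = 12)
t(B, g) = 12 + B/2 + g/2 (t(B, g) = 12 + ((B + g)/(g + g))*g = 12 + ((B + g)/((2*g)))*g = 12 + ((B + g)*(1/(2*g)))*g = 12 + ((B + g)/(2*g))*g = 12 + (B/2 + g/2) = 12 + B/2 + g/2)
620*t(I(0, -2), 7) = 620*(12 + (-5*(-2))/2 + (½)*7) = 620*(12 + (½)*10 + 7/2) = 620*(12 + 5 + 7/2) = 620*(41/2) = 12710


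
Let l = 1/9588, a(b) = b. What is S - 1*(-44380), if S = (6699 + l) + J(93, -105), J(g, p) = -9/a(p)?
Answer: 17141119619/335580 ≈ 51079.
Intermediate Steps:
l = 1/9588 ≈ 0.00010430
J(g, p) = -9/p
S = 2248079219/335580 (S = (6699 + 1/9588) - 9/(-105) = 64230013/9588 - 9*(-1/105) = 64230013/9588 + 3/35 = 2248079219/335580 ≈ 6699.1)
S - 1*(-44380) = 2248079219/335580 - 1*(-44380) = 2248079219/335580 + 44380 = 17141119619/335580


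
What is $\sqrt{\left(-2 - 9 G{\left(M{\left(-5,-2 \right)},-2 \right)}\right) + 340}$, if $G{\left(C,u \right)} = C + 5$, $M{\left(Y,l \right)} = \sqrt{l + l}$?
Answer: $\sqrt{293 - 18 i} \approx 17.125 - 0.52554 i$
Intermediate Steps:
$M{\left(Y,l \right)} = \sqrt{2} \sqrt{l}$ ($M{\left(Y,l \right)} = \sqrt{2 l} = \sqrt{2} \sqrt{l}$)
$G{\left(C,u \right)} = 5 + C$
$\sqrt{\left(-2 - 9 G{\left(M{\left(-5,-2 \right)},-2 \right)}\right) + 340} = \sqrt{\left(-2 - 9 \left(5 + \sqrt{2} \sqrt{-2}\right)\right) + 340} = \sqrt{\left(-2 - 9 \left(5 + \sqrt{2} i \sqrt{2}\right)\right) + 340} = \sqrt{\left(-2 - 9 \left(5 + 2 i\right)\right) + 340} = \sqrt{\left(-2 - \left(45 + 18 i\right)\right) + 340} = \sqrt{\left(-47 - 18 i\right) + 340} = \sqrt{293 - 18 i}$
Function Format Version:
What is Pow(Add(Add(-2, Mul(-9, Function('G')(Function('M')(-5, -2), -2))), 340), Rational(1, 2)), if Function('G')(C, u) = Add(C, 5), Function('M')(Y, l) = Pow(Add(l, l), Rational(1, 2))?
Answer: Pow(Add(293, Mul(-18, I)), Rational(1, 2)) ≈ Add(17.125, Mul(-0.52554, I))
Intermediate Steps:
Function('M')(Y, l) = Mul(Pow(2, Rational(1, 2)), Pow(l, Rational(1, 2))) (Function('M')(Y, l) = Pow(Mul(2, l), Rational(1, 2)) = Mul(Pow(2, Rational(1, 2)), Pow(l, Rational(1, 2))))
Function('G')(C, u) = Add(5, C)
Pow(Add(Add(-2, Mul(-9, Function('G')(Function('M')(-5, -2), -2))), 340), Rational(1, 2)) = Pow(Add(Add(-2, Mul(-9, Add(5, Mul(Pow(2, Rational(1, 2)), Pow(-2, Rational(1, 2)))))), 340), Rational(1, 2)) = Pow(Add(Add(-2, Mul(-9, Add(5, Mul(Pow(2, Rational(1, 2)), Mul(I, Pow(2, Rational(1, 2))))))), 340), Rational(1, 2)) = Pow(Add(Add(-2, Mul(-9, Add(5, Mul(2, I)))), 340), Rational(1, 2)) = Pow(Add(Add(-2, Add(-45, Mul(-18, I))), 340), Rational(1, 2)) = Pow(Add(Add(-47, Mul(-18, I)), 340), Rational(1, 2)) = Pow(Add(293, Mul(-18, I)), Rational(1, 2))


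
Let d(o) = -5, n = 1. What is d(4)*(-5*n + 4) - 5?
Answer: 0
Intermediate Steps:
d(4)*(-5*n + 4) - 5 = -5*(-5*1 + 4) - 5 = -5*(-5 + 4) - 5 = -5*(-1) - 5 = 5 - 5 = 0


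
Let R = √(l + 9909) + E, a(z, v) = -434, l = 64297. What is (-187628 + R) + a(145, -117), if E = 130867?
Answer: -57195 + √74206 ≈ -56923.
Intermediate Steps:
R = 130867 + √74206 (R = √(64297 + 9909) + 130867 = √74206 + 130867 = 130867 + √74206 ≈ 1.3114e+5)
(-187628 + R) + a(145, -117) = (-187628 + (130867 + √74206)) - 434 = (-56761 + √74206) - 434 = -57195 + √74206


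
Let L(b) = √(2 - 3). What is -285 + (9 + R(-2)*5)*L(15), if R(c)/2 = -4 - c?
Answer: -285 - 11*I ≈ -285.0 - 11.0*I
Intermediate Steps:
R(c) = -8 - 2*c (R(c) = 2*(-4 - c) = -8 - 2*c)
L(b) = I (L(b) = √(-1) = I)
-285 + (9 + R(-2)*5)*L(15) = -285 + (9 + (-8 - 2*(-2))*5)*I = -285 + (9 + (-8 + 4)*5)*I = -285 + (9 - 4*5)*I = -285 + (9 - 20)*I = -285 - 11*I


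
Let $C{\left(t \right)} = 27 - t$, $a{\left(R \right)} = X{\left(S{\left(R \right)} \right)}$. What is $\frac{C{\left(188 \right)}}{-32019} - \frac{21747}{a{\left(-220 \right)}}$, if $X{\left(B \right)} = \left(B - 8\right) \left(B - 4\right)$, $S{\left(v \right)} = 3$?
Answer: $- \frac{696316388}{160095} \approx -4349.4$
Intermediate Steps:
$X{\left(B \right)} = \left(-8 + B\right) \left(-4 + B\right)$
$a{\left(R \right)} = 5$ ($a{\left(R \right)} = 32 + 3^{2} - 36 = 32 + 9 - 36 = 5$)
$\frac{C{\left(188 \right)}}{-32019} - \frac{21747}{a{\left(-220 \right)}} = \frac{27 - 188}{-32019} - \frac{21747}{5} = \left(27 - 188\right) \left(- \frac{1}{32019}\right) - \frac{21747}{5} = \left(-161\right) \left(- \frac{1}{32019}\right) - \frac{21747}{5} = \frac{161}{32019} - \frac{21747}{5} = - \frac{696316388}{160095}$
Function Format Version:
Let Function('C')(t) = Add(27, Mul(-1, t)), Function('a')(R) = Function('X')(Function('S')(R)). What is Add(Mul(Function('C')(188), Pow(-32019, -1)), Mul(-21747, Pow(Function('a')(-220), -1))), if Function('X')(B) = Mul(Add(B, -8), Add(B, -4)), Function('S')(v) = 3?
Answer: Rational(-696316388, 160095) ≈ -4349.4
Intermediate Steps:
Function('X')(B) = Mul(Add(-8, B), Add(-4, B))
Function('a')(R) = 5 (Function('a')(R) = Add(32, Pow(3, 2), Mul(-12, 3)) = Add(32, 9, -36) = 5)
Add(Mul(Function('C')(188), Pow(-32019, -1)), Mul(-21747, Pow(Function('a')(-220), -1))) = Add(Mul(Add(27, Mul(-1, 188)), Pow(-32019, -1)), Mul(-21747, Pow(5, -1))) = Add(Mul(Add(27, -188), Rational(-1, 32019)), Mul(-21747, Rational(1, 5))) = Add(Mul(-161, Rational(-1, 32019)), Rational(-21747, 5)) = Add(Rational(161, 32019), Rational(-21747, 5)) = Rational(-696316388, 160095)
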